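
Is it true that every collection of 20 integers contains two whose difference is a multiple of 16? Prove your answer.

Each integer lies in one of the 16 residue classes modulo 16.
Placing 20 integers into 16 classes, some class receives at least two — say a and b.
Then a ≡ b (mod 16), i.e. 16 ∣ (a − b).

Yes.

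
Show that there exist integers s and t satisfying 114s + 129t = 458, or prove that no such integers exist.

gcd(114, 129) = 3, so every integer of the form 114s + 129t is a multiple of 3.
But 458 = 3·152 + 2, so 3 ∤ 458.
Hence no integers s, t satisfy the equation.

No such integers exist.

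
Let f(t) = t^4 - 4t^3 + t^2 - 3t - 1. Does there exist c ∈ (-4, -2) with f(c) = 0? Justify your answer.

f has no root in that interval.

f(-4) = 539 and f(-2) = 57, both positive, so a sign-change argument is unavailable; we show f keeps this sign on the whole interval.
Substitute t = -2 − u, where 0 < u < 2 on the interval. Expanding, f(-2 − u) = u^4 + 12u^3 + 49u^2 + 87u + 57.
All 5 nonzero coefficients of this polynomial in u are positive; hence for u > 0 the value is a sum of positive terms (the constant 57 among them).
So f is strictly positive on (-4, -2); no root exists in the interval.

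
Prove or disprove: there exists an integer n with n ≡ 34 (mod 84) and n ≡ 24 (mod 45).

gcd(84, 45) = 3. If n ≡ 34 (mod 84) and n ≡ 24 (mod 45), then n ≡ 34 (mod 3) and n ≡ 24 (mod 3).
But 34 mod 3 = 1 while 24 mod 3 = 0, a contradiction.
So no integer satisfies both congruences.

There is no such integer.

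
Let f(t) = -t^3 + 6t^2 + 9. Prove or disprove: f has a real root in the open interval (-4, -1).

No such root exists.

f(-4) = 169 and f(-1) = 16, both positive, so a sign-change argument is unavailable; we show f keeps this sign on the whole interval.
Shift to the endpoint -1: with t = -1 − u (0 < u < 3), one computes f(-1 − u) = u^3 + 9u^2 + 15u + 16.
The nonzero coefficients here are all positive, so for u > 0 every term is positive (or zero), and the constant term 16 is strictly positive.
Therefore f(t) > 0 throughout (-4, -1), and f has no zero there.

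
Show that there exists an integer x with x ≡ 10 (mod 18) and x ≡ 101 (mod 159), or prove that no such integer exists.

gcd(18, 159) = 3. If x ≡ 10 (mod 18) and x ≡ 101 (mod 159), then x ≡ 10 (mod 3) and x ≡ 101 (mod 3).
But 10 mod 3 = 1 while 101 mod 3 = 2, a contradiction.
Therefore no such x exists.

No, no such integer exists.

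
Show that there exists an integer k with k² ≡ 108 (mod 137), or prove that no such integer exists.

No such integer exists.

Apply Euler's criterion with the prime 137: 108 is a quadratic residue iff 108^68 ≡ 1 (mod 137), and a non-residue iff it is ≡ −1.
Repeated squaring mod 137: 108^2 = 11664 ≡ 19; 108^4 ≡ 19² = 361 ≡ 87; 108^8 ≡ 87² = 7569 ≡ 34; 108^16 ≡ 34² = 1156 ≡ 60; 108^32 ≡ 60² = 3600 ≡ 38; 108^64 ≡ 38² = 1444 ≡ 74.
Since 68 = 64 + 4, 108^68 ≡ 74 · 87; multiplying out mod 137: 74·87 = 6438 ≡ 136. Thus 108^68 ≡ 136 ≡ −1 (mod 137).
The value −1 means 108 is a non-residue modulo 137, so k² ≡ 108 (mod 137) is impossible.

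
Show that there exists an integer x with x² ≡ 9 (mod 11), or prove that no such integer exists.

Take x = 3. Then 3² = 9, and since 0 ≤ 9 < 11 this is already reduced: 3² ≡ 9 (mod 11).

x = 3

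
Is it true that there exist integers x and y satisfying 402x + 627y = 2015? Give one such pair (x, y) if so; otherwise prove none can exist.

No such integers exist.

Any value of 402x + 627y is a multiple of gcd(402, 627) = 3.
But 2015 = 3·671 + 2, so 3 ∤ 2015.
Hence no integers x, y satisfy the equation.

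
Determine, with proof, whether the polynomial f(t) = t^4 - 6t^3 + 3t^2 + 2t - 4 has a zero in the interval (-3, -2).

No such root exists.

The endpoint values f(-3) = 260 and f(-2) = 68 are both positive. Claim: f(t) > 0 for every t in (-3, -2).
Shift to the endpoint -2: with t = -2 − u (0 < u < 1), one computes f(-2 − u) = u^4 + 14u^3 + 63u^2 + 114u + 68.
The nonzero coefficients here are all positive, so for u > 0 every term is positive (or zero), and the constant term 68 is strictly positive.
So f is strictly positive on (-3, -2); no root exists in the interval.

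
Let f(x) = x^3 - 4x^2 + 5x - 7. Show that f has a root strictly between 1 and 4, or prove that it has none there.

f(1) = -5 and f(4) = 13, which have opposite signs.
f is continuous everywhere (it is a polynomial), in particular on [1, 4].
By the Intermediate Value Theorem, f takes the value 0 somewhere in the open interval.

Yes, f has a root in the interval.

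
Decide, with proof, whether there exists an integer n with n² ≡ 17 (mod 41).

No, no such integer exists.

Apply Euler's criterion with the prime 41: 17 is a quadratic residue iff 17^20 ≡ 1 (mod 41), and a non-residue iff it is ≡ −1.
Squaring successively (mod 41): 17^2 = 289 ≡ 2; 17^4 ≡ 2² = 4 ≡ 4; 17^8 ≡ 4² = 16 ≡ 16; 17^16 ≡ 16² = 256 ≡ 10.
Since 20 = 16 + 4, 17^20 ≡ 10 · 4; multiplying out mod 41: 10·4 = 40 ≡ 40. Thus 17^20 ≡ 40 ≡ −1 (mod 41).
The value −1 means 17 is a non-residue modulo 41, so n² ≡ 17 (mod 41) is impossible.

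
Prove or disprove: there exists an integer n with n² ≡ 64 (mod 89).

n = 81

Take n = 81. Then 81² = 6561 = 73·89 + 64, so 81² ≡ 64 (mod 89).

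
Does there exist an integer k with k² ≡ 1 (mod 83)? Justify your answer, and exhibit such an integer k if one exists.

k = 1

Take k = 1. Then 1² = 1, and since 0 ≤ 1 < 83 this is already reduced: 1² ≡ 1 (mod 83).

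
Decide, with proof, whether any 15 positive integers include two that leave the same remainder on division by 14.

Yes.

Partition the integers by their residue mod 14; there are 14 classes.
With 15 integers and only 14 classes, the pigeonhole principle forces two of them, say a and b, into the same class.
That is, a and b leave the same remainder on division by 14, as claimed.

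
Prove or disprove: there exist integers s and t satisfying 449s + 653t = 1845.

s = 135, t = -90

449 and 653 are coprime, so 449s + 653t ranges over all of ℤ.
Euclidean algorithm: 653 = 1·449 + 204, 449 = 2·204 + 41, 204 = 4·41 + 40, 41 = 1·40 + 1, 40 = 40·1 + 0.
Unwinding: 1 = 41 − 1·40 = 41 − (204 − 4·41) = −204 + 5·41 = −204 + 5·(449 − 2·204) = 5·449 − 11·204 = 5·449 − 11·(653 − 1·449) = −11·653 + 16·449, i.e. 449·16 + 653·(-11) = 1.
Multiplying through by 1845: s = 16·1845 = 29520, t = (-11)·1845 = -20295 is a solution.
The general solution is s = 29520 + 653k, t = -20295 − 449k; taking k = -45 gives the smaller pair s = 135, t = -90.
Check: 449·135 + 653·(-90) = 60615 − 58770 = 1845. ✓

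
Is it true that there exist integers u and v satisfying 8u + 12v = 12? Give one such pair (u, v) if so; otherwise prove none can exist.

u = 0, v = 1

Every value of 8u + 12v is a multiple of gcd(8, 12) = 4; since 4 ∣ 12, solutions exist.
Dividing through by 4 reduces the equation to 2u + 3v = 3.
Dividing repeatedly: 3 = 1·2 + 1, 2 = 2·1 + 0.
Back-substituting, 1 = 3 − 1·2; that is, 2·(-1) + 3·1 = 1.
Times 3: 2·(-3) + 3·3 = 3, so (-3, 3) solves it.
The general solution is u = -3 + 3k, v = 3 − 2k; taking k = 1 gives the smaller pair u = 0, v = 1.
Indeed 8·0 + 12·1 = 0 + 12 = 12.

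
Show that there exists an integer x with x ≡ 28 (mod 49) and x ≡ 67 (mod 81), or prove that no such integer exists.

x = 2821

gcd(49, 81) = 1, so the Chinese Remainder Theorem guarantees exactly one residue class mod 3969 satisfying both.
Any solution of the first congruence is x = 28 + 49t; substituting into the second, 49t ≡ 67 − 28 ≡ 39 (mod 81).
To invert 49 modulo 81: 81 = 1·49 + 32, 49 = 1·32 + 17, 32 = 1·17 + 15, 17 = 1·15 + 2, 15 = 7·2 + 1, 2 = 2·1 + 0, and unwinding, 1 = 15 − 7·2 = 15 − 7·(17 − 1·15) = −7·17 + 8·15 = −7·17 + 8·(32 − 1·17) = 8·32 − 15·17 = 8·32 − 15·(49 − 1·32) = −15·49 + 23·32 = −15·49 + 23·(81 − 1·49) = 23·81 − 38·49. Thus 49⁻¹ ≡ -38 ≡ 43 (mod 81).
Therefore t ≡ 43·39 = 1677 ≡ 57 (mod 81).
Taking t = 57 gives x = 28 + 49·57 = 2821.
Check: 2821 mod 49 = 28, 2821 mod 81 = 67. ✓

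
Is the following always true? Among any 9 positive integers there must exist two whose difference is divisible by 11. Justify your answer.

No, the set {37, 38, 39, 40, 41, 42, 43, 44, 45} is a counterexample.

Take the 9 consecutive integers 37, 38, …, 45: their residues mod 11 are all distinct because 9 ≤ 11.
No two share a residue, so no pair has difference divisible by 11; the claim fails for this set.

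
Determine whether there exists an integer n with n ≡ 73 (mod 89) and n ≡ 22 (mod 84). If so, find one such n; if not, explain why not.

n = 5146

The moduli 89 and 84 are coprime, so by the Chinese Remainder Theorem a unique solution modulo 7476 exists.
Any solution of the first congruence is n = 73 + 89t; substituting into the second, 89t ≡ 22 − 73 ≡ 33 (mod 84).
89 ≡ 5 (mod 84), so this reads 5t ≡ 33 (mod 84). Note 5·17 = 85 ≡ 1 (mod 84) (as 85 − 1 = 1·84), so 5⁻¹ ≡ 17.
Multiplying by 17: t ≡ 17·33 = 561 ≡ 57 (mod 84).
With t = 57: n = 73 + 89·57 = 5146.
Indeed 5146 ≡ 73 (mod 89) and 5146 ≡ 22 (mod 84).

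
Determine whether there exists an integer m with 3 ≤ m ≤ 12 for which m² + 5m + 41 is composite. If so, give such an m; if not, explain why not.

m = 11

At m = 11: 11² + 5·11 + 41 = 217 = 7·31, which is composite.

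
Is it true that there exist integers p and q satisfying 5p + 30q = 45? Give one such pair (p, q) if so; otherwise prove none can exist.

Since gcd(5, 30) = 5 and 45 = 5·9, Bézout's identity guarantees a solution.
Dividing through by 5 reduces the equation to 1p + 6q = 9.
The coefficient of p is 1, so setting q = 0 and p = 9 already solves it.
Shifting by a multiple of (6, −1) keeps it a solution: p = 9 − 1·6 = 3, q = 0 + 1·1 = 1.
Check: 5·3 + 30·1 = 15 + 30 = 45. ✓

p = 3, q = 1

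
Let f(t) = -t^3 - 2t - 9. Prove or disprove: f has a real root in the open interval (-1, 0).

f(-1) = -6 and f(0) = -9, both negative.
f'(t) = -3t^2 - 2 has discriminant 0² − 4·(-3)·(-2) = -24 < 0, so f' has no real roots and is negative for every real t.
Hence f is strictly decreasing on ℝ, and in particular on [-1, 0]. A strictly monotone function with same-sign endpoint values stays negative on the whole interval, so f has no zero in (-1, 0).

No such root exists.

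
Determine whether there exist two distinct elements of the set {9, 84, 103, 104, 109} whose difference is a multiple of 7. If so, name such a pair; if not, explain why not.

Two integers differ by a multiple of 7 exactly when they have the same residue mod 7. The residues are 9↦2, 84↦0, 103↦5, 104↦6, 109↦4.
No residue repeats among the 5 elements, so no pair has difference ≡ 0 (mod 7).

No such pair exists.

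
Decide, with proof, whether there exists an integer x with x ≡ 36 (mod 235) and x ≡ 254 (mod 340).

Both moduli are multiples of 5 = gcd(235, 340), so any solution would satisfy x ≡ 36 and x ≡ 254 modulo 5 simultaneously.
These are incompatible: 36 − 254 = -218 is not divisible by 5.
Hence the system has no solution.

No, no such integer exists.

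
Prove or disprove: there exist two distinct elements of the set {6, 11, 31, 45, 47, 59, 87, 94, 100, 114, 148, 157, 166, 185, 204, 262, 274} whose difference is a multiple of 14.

31 and 45 are such a pair.

31 mod 14 = 3 and 45 mod 14 = 3, so 45 − 31 = 14 = 1·14.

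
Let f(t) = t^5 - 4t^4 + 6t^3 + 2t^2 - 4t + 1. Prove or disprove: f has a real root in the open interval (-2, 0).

Such a root exists.

f(-2) = -127 and f(0) = 1, which have opposite signs.
Since f is a polynomial it is continuous on [-2, 0].
By the Intermediate Value Theorem f must vanish at some point of (-2, 0).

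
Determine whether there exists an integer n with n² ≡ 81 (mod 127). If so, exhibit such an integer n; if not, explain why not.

n = 118

n = 118 works: 118² = 13924, and 13924 − 81 = 13843 = 109·127.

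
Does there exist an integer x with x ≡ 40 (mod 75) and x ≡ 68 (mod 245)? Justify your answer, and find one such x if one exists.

No such integer exists.

gcd(75, 245) = 5. If x ≡ 40 (mod 75) and x ≡ 68 (mod 245), then x ≡ 40 (mod 5) and x ≡ 68 (mod 5).
But 40 mod 5 = 0 while 68 mod 5 = 3, a contradiction.
So no integer satisfies both congruences.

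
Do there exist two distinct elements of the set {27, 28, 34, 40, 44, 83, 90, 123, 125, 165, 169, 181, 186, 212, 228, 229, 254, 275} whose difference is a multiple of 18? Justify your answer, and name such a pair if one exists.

Two integers differ by a multiple of 18 exactly when they have the same residue mod 18. The residues are 27↦9, 28↦10, 34↦16, 40↦4, 44↦8, 83↦11, 90↦0, 123↦15, 125↦17, 165↦3, 169↦7, 181↦1, 186↦6, 212↦14, 228↦12, 229↦13, 254↦2, 275↦5.
No residue repeats among the 18 elements, so no pair has difference ≡ 0 (mod 18).

There is no such pair.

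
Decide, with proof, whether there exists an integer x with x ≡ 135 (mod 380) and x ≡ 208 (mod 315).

No, no such integer exists.

gcd(380, 315) = 5. If x ≡ 135 (mod 380) and x ≡ 208 (mod 315), then x ≡ 135 (mod 5) and x ≡ 208 (mod 5).
These are incompatible: 135 − 208 = -73 is not divisible by 5.
Hence the system has no solution.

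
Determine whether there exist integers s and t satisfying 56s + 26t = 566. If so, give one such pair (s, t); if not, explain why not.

Since gcd(56, 26) = 2 and 566 = 2·283, Bézout's identity guarantees a solution.
Dividing through by 2 reduces the equation to 28s + 13t = 283.
Dividing repeatedly: 28 = 2·13 + 2, 13 = 6·2 + 1, 2 = 2·1 + 0.
Unwinding: 1 = 13 − 6·2 = 13 − 6·(28 − 2·13) = −6·28 + 13·13, i.e. 28·(-6) + 13·13 = 1.
Times 283: 28·(-1698) + 13·3679 = 283, so (-1698, 3679) solves it.
Adding 131·13 to s and subtracting 131·28 from t gives the tidier solution (5, 11).
Indeed 56·5 + 26·11 = 280 + 286 = 566.

s = 5, t = 11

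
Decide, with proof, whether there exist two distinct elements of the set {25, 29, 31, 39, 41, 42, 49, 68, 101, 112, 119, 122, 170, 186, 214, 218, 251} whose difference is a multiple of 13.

Both 29 and 42 leave remainder 3 on division by 13; their difference 13 = 1·13 is a multiple of 13.

Yes: 29 and 42.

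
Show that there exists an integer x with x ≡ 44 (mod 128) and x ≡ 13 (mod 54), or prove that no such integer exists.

No such integer exists.

gcd(128, 54) = 2. If x ≡ 44 (mod 128) and x ≡ 13 (mod 54), then x ≡ 44 (mod 2) and x ≡ 13 (mod 2).
But 44 mod 2 = 0 while 13 mod 2 = 1, a contradiction.
Therefore no such x exists.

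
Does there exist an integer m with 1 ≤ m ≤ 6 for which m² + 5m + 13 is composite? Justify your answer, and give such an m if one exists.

At m = 4: 4² + 5·4 + 13 = 49 = 7·7, which is composite.

m = 4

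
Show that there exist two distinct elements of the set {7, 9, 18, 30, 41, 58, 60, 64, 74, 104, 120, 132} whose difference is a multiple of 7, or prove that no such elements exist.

The pair (9, 30) works.

9 mod 7 = 2 and 30 mod 7 = 2, so 30 − 9 = 21 = 3·7.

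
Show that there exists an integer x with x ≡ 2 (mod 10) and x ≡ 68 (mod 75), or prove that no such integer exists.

No, no such integer exists.

gcd(10, 75) = 5. If x ≡ 2 (mod 10) and x ≡ 68 (mod 75), then x ≡ 2 (mod 5) and x ≡ 68 (mod 5).
However 2 ≡ 2 and 68 ≡ 3 (mod 5), and 2 ≠ 3.
So no integer satisfies both congruences.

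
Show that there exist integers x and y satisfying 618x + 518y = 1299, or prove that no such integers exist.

Any value of 618x + 518y is a multiple of gcd(618, 518) = 2.
However 1299 leaves remainder 1 on division by 2.
So the equation is unsolvable over ℤ.

There are no such integers.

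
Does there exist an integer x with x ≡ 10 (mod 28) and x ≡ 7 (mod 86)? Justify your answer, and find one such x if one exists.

Both moduli are multiples of 2 = gcd(28, 86), so any solution would satisfy x ≡ 10 and x ≡ 7 modulo 2 simultaneously.
These are incompatible: 10 − 7 = 3 is not divisible by 2.
Hence the system has no solution.

No, no such integer exists.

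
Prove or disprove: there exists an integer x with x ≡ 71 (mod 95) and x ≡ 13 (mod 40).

No, no such integer exists.

Both moduli are multiples of 5 = gcd(95, 40), so any solution would satisfy x ≡ 71 and x ≡ 13 modulo 5 simultaneously.
These are incompatible: 71 − 13 = 58 is not divisible by 5.
So no integer satisfies both congruences.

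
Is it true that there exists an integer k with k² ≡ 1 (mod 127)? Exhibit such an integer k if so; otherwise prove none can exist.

Take k = 1. Then 1² = 1, and since 0 ≤ 1 < 127 this is already reduced: 1² ≡ 1 (mod 127).

k = 1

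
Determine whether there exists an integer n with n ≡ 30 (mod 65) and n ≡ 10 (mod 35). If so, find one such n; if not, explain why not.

n = 290

The moduli are not coprime: gcd(65, 35) = 5. Compatibility requires 5 ∣ (10 − 30) = -20, which holds, so solutions exist.
List candidates n ≡ 30 (mod 65): 30, 95, 160, 225, 290. Modulo 35 these are 30, 25, 20, 15, 10; 290 gives 10 as required.
Verify: 290 = 4·65 + 30 and 290 = 8·35 + 10. ✓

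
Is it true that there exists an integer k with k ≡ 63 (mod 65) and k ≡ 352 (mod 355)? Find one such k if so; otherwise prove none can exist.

No such integer exists.

gcd(65, 355) = 5. If k ≡ 63 (mod 65) and k ≡ 352 (mod 355), then k ≡ 63 (mod 5) and k ≡ 352 (mod 5).
But 63 mod 5 = 3 while 352 mod 5 = 2, a contradiction.
Hence the system has no solution.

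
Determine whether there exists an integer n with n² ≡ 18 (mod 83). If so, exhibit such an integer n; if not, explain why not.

There is no such integer.

Apply Euler's criterion with the prime 83: 18 is a quadratic residue iff 18^41 ≡ 1 (mod 83), and a non-residue iff it is ≡ −1.
Squaring successively (mod 83): 18^2 = 324 ≡ 75; 18^4 ≡ 75² = 5625 ≡ 64; 18^8 ≡ 64² = 4096 ≡ 29; 18^16 ≡ 29² = 841 ≡ 11; 18^32 ≡ 11² = 121 ≡ 38.
Since 41 = 32 + 8 + 1, 18^41 ≡ 38 · 29 · 18; multiplying out mod 83: 38·29 = 1102 ≡ 23, then 23·18 = 414 ≡ 82. Thus 18^41 ≡ 82 ≡ −1 (mod 83).
The value −1 means 18 is a non-residue modulo 83, so n² ≡ 18 (mod 83) is impossible.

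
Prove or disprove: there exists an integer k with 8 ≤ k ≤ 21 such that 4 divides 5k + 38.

For k = 8, 9 the values 78, 83 are not multiples of 4. Try k = 10: 5·10 + 38 = 88 = 22·4, which is divisible by 4.

k = 10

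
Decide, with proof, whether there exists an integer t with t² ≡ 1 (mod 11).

t = 1

Take t = 1. Then 1² = 1, and since 0 ≤ 1 < 11 this is already reduced: 1² ≡ 1 (mod 11).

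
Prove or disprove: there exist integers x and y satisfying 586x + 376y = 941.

Any value of 586x + 376y is a multiple of gcd(586, 376) = 2.
But 941 = 2·470 + 1, so 2 ∤ 941.
Therefore 586x + 376y = 941 has no solution in integers.

There are no such integers.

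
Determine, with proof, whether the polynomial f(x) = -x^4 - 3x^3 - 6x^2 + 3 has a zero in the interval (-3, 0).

f(-3) = -51 and f(0) = 3, which have opposite signs.
As a polynomial, f is continuous on every closed interval.
By the Intermediate Value Theorem f must vanish at some point of (-3, 0).

Such a root exists.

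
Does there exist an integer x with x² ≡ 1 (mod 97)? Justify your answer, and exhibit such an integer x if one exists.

Take x = 1. Then 1² = 1, and since 0 ≤ 1 < 97 this is already reduced: 1² ≡ 1 (mod 97).

x = 1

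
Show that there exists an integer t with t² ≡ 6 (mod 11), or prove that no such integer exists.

No such integer exists.

Since (11 − t)² ≡ t² (mod 11), it suffices to square t = 0, 1, …, 5: the residues are 0, 1, 4, 9, 5, 3.
So the quadratic residues mod 11 are {0, 1, 3, 4, 5, 9}, and 6 is not among them.
Therefore t² ≡ 6 (mod 11) has no solution.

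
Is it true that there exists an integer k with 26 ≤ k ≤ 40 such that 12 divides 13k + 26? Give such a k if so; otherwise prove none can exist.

At k = 34 we get 13·34 + 26 = 468, and 468 = 12·39.

k = 34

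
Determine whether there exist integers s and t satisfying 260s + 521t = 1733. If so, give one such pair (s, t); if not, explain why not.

s = 181, t = -87

Since gcd(260, 521) = 1, every integer is an integer combination of 260 and 521.
Dividing repeatedly: 521 = 2·260 + 1, 260 = 260·1 + 0.
Back-substituting, 1 = 521 − 2·260; that is, 260·(-2) + 521·1 = 1.
Times 1733: 260·(-3466) + 521·1733 = 1733, so (-3466, 1733) solves it.
The general solution is s = -3466 + 521k, t = 1733 − 260k; taking k = 7 gives the smaller pair s = 181, t = -87.
Check: 260·181 + 521·(-87) = 47060 − 45327 = 1733. ✓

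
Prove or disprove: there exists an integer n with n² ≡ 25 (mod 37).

n = 32

n = 32 works: 32² = 1024, and 1024 − 25 = 999 = 27·37.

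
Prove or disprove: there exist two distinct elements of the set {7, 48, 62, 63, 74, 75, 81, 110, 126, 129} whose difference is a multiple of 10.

There is no such pair.

Reduce each element modulo 10: 7↦7, 48↦8, 62↦2, 63↦3, 74↦4, 75↦5, 81↦1, 110↦0, 126↦6, 129↦9.
These 10 residues are pairwise different, hence no difference of two elements is divisible by 10.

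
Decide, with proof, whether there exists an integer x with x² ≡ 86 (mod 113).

113 is prime, so by Euler's criterion 86 is a square mod 113 iff 86^((113−1)/2) = 86^56 ≡ 1 (mod 113).
Repeated squaring mod 113: 86^2 = 7396 ≡ 51; 86^4 ≡ 51² = 2601 ≡ 2; 86^8 ≡ 2² = 4 ≡ 4; 86^16 ≡ 4² = 16 ≡ 16; 86^32 ≡ 16² = 256 ≡ 30.
Since 56 = 32 + 16 + 8, 86^56 ≡ 30 · 16 · 4; multiplying out mod 113: 30·16 = 480 ≡ 28, then 28·4 = 112 ≡ 112. Thus 86^56 ≡ 112 ≡ −1 (mod 113).
The value −1 means 86 is a non-residue modulo 113, so x² ≡ 86 (mod 113) is impossible.

No such integer exists.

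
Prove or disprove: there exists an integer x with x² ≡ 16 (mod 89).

x = 85

Take x = 85. Then 85² = 7225 = 81·89 + 16, so 85² ≡ 16 (mod 89).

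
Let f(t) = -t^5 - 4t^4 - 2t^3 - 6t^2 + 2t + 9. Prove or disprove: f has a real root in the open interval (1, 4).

f(1) = -2 and f(4) = -2255, both negative, so a sign-change argument is unavailable; we show f keeps this sign on the whole interval.
Shift to the endpoint 1: with t = 1 + u (0 < u < 3), one computes f(1 + u) = -u^5 - 9u^4 - 28u^3 - 46u^2 - 37u - 2.
The nonzero coefficients here are all negative, so for u > 0 every term is negative (or zero), and the constant term -2 is strictly negative.
So f is strictly negative on (1, 4); no root exists in the interval.

f has no root in that interval.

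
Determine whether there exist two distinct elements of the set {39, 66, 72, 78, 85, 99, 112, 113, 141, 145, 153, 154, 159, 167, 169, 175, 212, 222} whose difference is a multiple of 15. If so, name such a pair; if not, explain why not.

39 and 99 are such a pair.

39 mod 15 = 9 and 99 mod 15 = 9, so 99 − 39 = 60 = 4·15.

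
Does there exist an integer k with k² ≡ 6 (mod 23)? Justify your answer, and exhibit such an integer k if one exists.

Take k = 12. Then 12² = 144 = 6·23 + 6, so 12² ≡ 6 (mod 23).

k = 12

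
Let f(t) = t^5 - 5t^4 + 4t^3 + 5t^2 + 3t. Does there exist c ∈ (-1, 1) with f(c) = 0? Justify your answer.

f(-1) = -8 and f(1) = 8, which have opposite signs.
f is continuous everywhere (it is a polynomial), in particular on [-1, 1].
The Intermediate Value Theorem then guarantees some c ∈ (-1, 1) with f(c) = 0.

Yes, f has a root in the interval.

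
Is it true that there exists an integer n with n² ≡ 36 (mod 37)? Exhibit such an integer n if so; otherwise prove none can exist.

n = 31

Take n = 31. Then 31² = 961 = 25·37 + 36, so 31² ≡ 36 (mod 37).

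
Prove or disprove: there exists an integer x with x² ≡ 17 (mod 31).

No such integer exists.

Apply Euler's criterion with the prime 31: 17 is a quadratic residue iff 17^15 ≡ 1 (mod 31), and a non-residue iff it is ≡ −1.
Squaring successively (mod 31): 17^2 = 289 ≡ 10; 17^4 ≡ 10² = 100 ≡ 7; 17^8 ≡ 7² = 49 ≡ 18.
Since 15 = 8 + 4 + 2 + 1, 17^15 ≡ 18 · 7 · 10 · 17; multiplying out mod 31: 18·7 = 126 ≡ 2, then 2·10 = 20 ≡ 20, then 20·17 = 340 ≡ 30. Thus 17^15 ≡ 30 ≡ −1 (mod 31).
By Euler's criterion 17 is a quadratic non-residue mod 31: no x satisfies x² ≡ 17 (mod 31).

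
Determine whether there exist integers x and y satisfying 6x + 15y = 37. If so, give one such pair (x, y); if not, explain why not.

No such integers exist.

gcd(6, 15) = 3, so every integer of the form 6x + 15y is a multiple of 3.
However 37 leaves remainder 1 on division by 3.
Therefore 6x + 15y = 37 has no solution in integers.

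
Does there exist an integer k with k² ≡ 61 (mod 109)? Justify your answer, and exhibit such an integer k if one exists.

k = 72

Take k = 72. Then 72² = 5184 = 47·109 + 61, so 72² ≡ 61 (mod 109).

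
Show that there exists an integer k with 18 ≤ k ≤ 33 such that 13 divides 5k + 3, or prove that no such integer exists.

k = 28

Try k = 28: 5·28 + 3 = 143 = 11·13, which is divisible by 13.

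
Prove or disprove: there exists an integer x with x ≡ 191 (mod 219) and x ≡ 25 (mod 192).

Reduce both congruences modulo 3, which divides 219 and 192: they say x ≡ 191 (mod 3) and x ≡ 25 (mod 3).
However 191 ≡ 2 and 25 ≡ 1 (mod 3), and 2 ≠ 1.
Therefore no such x exists.

There is no such integer.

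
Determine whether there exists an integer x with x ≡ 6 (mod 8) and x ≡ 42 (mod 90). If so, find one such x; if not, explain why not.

gcd(8, 90) = 2. A simultaneous solution exists iff 6 ≡ 42 (mod 2); here 6 mod 2 = 0 = 42 mod 2, so it does.
Put x = 6 + 8t, so we need 8t ≡ 36 (mod 90), equivalently (divide by 2) 4t ≡ 18 (mod 45).
Since 4·34 = 136 = 3·45 + 1, the inverse of 4 mod 45 is 34.
Multiplying by 34: t ≡ 34·18 = 612 ≡ 27 (mod 45).
Then x = 6 + 8·27 = 222.
Verify: 222 = 27·8 + 6 and 222 = 2·90 + 42. ✓

x = 222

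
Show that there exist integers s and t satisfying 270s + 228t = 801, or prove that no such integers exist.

gcd(270, 228) = 6, so every integer of the form 270s + 228t is a multiple of 6.
But 801 is not a multiple of 6 (it leaves remainder 3).
Hence no integers s, t satisfy the equation.

No such integers exist.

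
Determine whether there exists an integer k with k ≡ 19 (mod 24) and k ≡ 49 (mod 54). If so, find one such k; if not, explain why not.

k = 211

The moduli are not coprime: gcd(24, 54) = 6. Compatibility requires 6 ∣ (49 − 19) = 30, which holds, so solutions exist.
Write k = 19 + 24t. Then 24t ≡ 49 − 19 ≡ 30 (mod 54); dividing through by 6 gives 4t ≡ 5 (mod 9).
Since 4·7 = 28 = 3·9 + 1, the inverse of 4 mod 9 is 7.
Multiplying by 7: t ≡ 7·5 = 35 ≡ 8 (mod 9).
Then k = 19 + 24·8 = 211.
Verify: 211 = 8·24 + 19 and 211 = 3·54 + 49. ✓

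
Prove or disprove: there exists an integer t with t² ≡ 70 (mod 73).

t = 17 works: 17² = 289, and 289 − 70 = 219 = 3·73.

t = 17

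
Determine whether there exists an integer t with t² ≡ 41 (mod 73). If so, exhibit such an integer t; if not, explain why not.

t = 25 works: 25² = 625, and 625 − 41 = 584 = 8·73.

t = 25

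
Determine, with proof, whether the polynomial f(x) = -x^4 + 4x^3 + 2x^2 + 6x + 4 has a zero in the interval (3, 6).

Such a root exists.

f(3) = 67 and f(6) = -320, which have opposite signs.
As a polynomial, f is continuous on every closed interval.
By the Intermediate Value Theorem f must vanish at some point of (3, 6).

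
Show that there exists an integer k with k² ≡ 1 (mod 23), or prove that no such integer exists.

k = 22 works: 22² = 484, and 484 − 1 = 483 = 21·23.

k = 22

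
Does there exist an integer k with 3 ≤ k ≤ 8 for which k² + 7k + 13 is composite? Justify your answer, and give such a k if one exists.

At k = 8: 8² + 7·8 + 13 = 133 = 7·19, which is composite.

k = 8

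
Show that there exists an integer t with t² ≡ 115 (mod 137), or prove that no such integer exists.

t = 65 works: 65² = 4225, and 4225 − 115 = 4110 = 30·137.

t = 65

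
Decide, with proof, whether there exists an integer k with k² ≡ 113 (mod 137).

No, no such integer exists.

Apply Euler's criterion with the prime 137: 113 is a quadratic residue iff 113^68 ≡ 1 (mod 137), and a non-residue iff it is ≡ −1.
Repeated squaring mod 137: 113^2 = 12769 ≡ 28; 113^4 ≡ 28² = 784 ≡ 99; 113^8 ≡ 99² = 9801 ≡ 74; 113^16 ≡ 74² = 5476 ≡ 133; 113^32 ≡ 133² = 17689 ≡ 16; 113^64 ≡ 16² = 256 ≡ 119.
Since 68 = 64 + 4, 113^68 ≡ 119 · 99; multiplying out mod 137: 119·99 = 11781 ≡ 136. Thus 113^68 ≡ 136 ≡ −1 (mod 137).
By Euler's criterion 113 is a quadratic non-residue mod 137: no k satisfies k² ≡ 113 (mod 137).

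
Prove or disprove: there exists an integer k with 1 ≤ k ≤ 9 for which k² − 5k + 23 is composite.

The values for k = 1, 2, …, 9 are 19, 17, 17, 19, 23, 29, 37, 47, 59, and each of these is prime.
So no value in the range makes the expression composite.

There is no such integer k in that range.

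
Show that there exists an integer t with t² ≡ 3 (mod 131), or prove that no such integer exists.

Take t = 38. Then 38² = 1444 = 11·131 + 3, so 38² ≡ 3 (mod 131).

t = 38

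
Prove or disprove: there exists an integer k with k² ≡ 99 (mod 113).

k = 41

Take k = 41. Then 41² = 1681 = 14·113 + 99, so 41² ≡ 99 (mod 113).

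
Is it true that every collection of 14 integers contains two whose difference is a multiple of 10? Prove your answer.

Partition the integers by their residue mod 10; there are 10 classes.
With 14 integers and only 10 classes, the pigeonhole principle forces two of them, say a and b, into the same class.
Then a ≡ b (mod 10), i.e. 10 ∣ (a − b).

True.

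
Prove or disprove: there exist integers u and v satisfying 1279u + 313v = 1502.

1279 and 313 are coprime, so 1279u + 313v ranges over all of ℤ.
Dividing repeatedly: 1279 = 4·313 + 27, 313 = 11·27 + 16, 27 = 1·16 + 11, 16 = 1·11 + 5, 11 = 2·5 + 1, 5 = 5·1 + 0.
Unwinding: 1 = 11 − 2·5 = 11 − 2·(16 − 1·11) = −2·16 + 3·11 = −2·16 + 3·(27 − 1·16) = 3·27 − 5·16 = 3·27 − 5·(313 − 11·27) = −5·313 + 58·27 = −5·313 + 58·(1279 − 4·313) = 58·1279 − 237·313, i.e. 1279·58 + 313·(-237) = 1.
Times 1502: 1279·87116 + 313·(-355974) = 1502, so (87116, -355974) solves it.
Subtracting 278·313 from u and adding 278·1279 to v gives the tidier solution (102, -412).
Indeed 1279·102 + 313·(-412) = 130458 − 128956 = 1502.

u = 102, v = -412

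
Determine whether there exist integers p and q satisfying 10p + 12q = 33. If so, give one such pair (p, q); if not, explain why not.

Any value of 10p + 12q is a multiple of gcd(10, 12) = 2.
But 33 is not a multiple of 2 (it leaves remainder 1).
So the equation is unsolvable over ℤ.

There are no such integers.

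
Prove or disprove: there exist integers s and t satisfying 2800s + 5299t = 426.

No such integers exist.

gcd(2800, 5299) = 7, so every integer of the form 2800s + 5299t is a multiple of 7.
However 426 leaves remainder 6 on division by 7.
Hence no integers s, t satisfy the equation.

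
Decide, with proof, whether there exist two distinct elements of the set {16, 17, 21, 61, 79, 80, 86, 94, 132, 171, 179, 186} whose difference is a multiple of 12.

Two integers differ by a multiple of 12 exactly when they have the same residue mod 12. The residues are 16↦4, 17↦5, 21↦9, 61↦1, 79↦7, 80↦8, 86↦2, 94↦10, 132↦0, 171↦3, 179↦11, 186↦6.
These 12 residues are pairwise different, hence no difference of two elements is divisible by 12.

There is no such pair.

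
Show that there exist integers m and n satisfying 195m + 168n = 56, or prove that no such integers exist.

There are no such integers.

Both 195 and 168 are divisible by gcd(195, 168) = 3, hence so is any combination 195m + 168n.
But 56 = 3·18 + 2, so 3 ∤ 56.
Hence no integers m, n satisfy the equation.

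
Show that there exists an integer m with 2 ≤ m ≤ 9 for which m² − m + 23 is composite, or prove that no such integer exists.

At m = 2: 2² − 2 + 23 = 25 = 5·5, which is composite.

m = 2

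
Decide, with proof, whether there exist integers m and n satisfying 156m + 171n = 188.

Any value of 156m + 171n is a multiple of gcd(156, 171) = 3.
But 188 = 3·62 + 2, so 3 ∤ 188.
So the equation is unsolvable over ℤ.

No such integers exist.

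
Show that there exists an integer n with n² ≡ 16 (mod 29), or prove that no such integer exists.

n = 4

Take n = 4. Then 4² = 16, and since 0 ≤ 16 < 29 this is already reduced: 4² ≡ 16 (mod 29).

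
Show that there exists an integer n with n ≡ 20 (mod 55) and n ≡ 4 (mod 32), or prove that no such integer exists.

n = 900

The moduli 55 and 32 are coprime, so by the Chinese Remainder Theorem a unique solution modulo 1760 exists.
Any solution of the first congruence is n = 20 + 55t; substituting into the second, 55t ≡ 4 − 20 ≡ 16 (mod 32).
55 ≡ 23 (mod 32), so this reads 23t ≡ 16 (mod 32). To invert 23 modulo 32: 32 = 1·23 + 9, 23 = 2·9 + 5, 9 = 1·5 + 4, 5 = 1·4 + 1, 4 = 4·1 + 0, and unwinding, 1 = 5 − 1·4 = 5 − (9 − 1·5) = −9 + 2·5 = −9 + 2·(23 − 2·9) = 2·23 − 5·9 = 2·23 − 5·(32 − 1·23) = −5·32 + 7·23. Thus 23⁻¹ ≡ 7 (mod 32).
Multiplying by 7: t ≡ 7·16 = 112 ≡ 16 (mod 32).
Taking t = 16 gives n = 20 + 55·16 = 900.
Verify: 900 = 16·55 + 20 and 900 = 28·32 + 4. ✓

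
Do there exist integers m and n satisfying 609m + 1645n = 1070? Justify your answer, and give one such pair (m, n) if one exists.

No, no such integers exist.

Any value of 609m + 1645n is a multiple of gcd(609, 1645) = 7.
However 1070 leaves remainder 6 on division by 7.
Therefore 609m + 1645n = 1070 has no solution in integers.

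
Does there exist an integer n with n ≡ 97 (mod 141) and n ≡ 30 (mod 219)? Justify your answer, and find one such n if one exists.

gcd(141, 219) = 3. If n ≡ 97 (mod 141) and n ≡ 30 (mod 219), then n ≡ 97 (mod 3) and n ≡ 30 (mod 3).
But 97 mod 3 = 1 while 30 mod 3 = 0, a contradiction.
Hence the system has no solution.

No, no such integer exists.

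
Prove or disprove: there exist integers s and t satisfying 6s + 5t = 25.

s = 0, t = 5

Since gcd(6, 5) = 1, every integer is an integer combination of 6 and 5.
Dividing repeatedly: 6 = 1·5 + 1, 5 = 5·1 + 0.
Working back up the chain: 1 = 6 − 1·5. So 6·1 + 5·(-1) = 1.
Scaling by 25 gives the particular solution (s, t) = (25, -25).
Shifting by a multiple of (5, −6) keeps it a solution: s = 25 − 5·5 = 0, t = -25 + 5·6 = 5.
Indeed 6·0 + 5·5 = 0 + 25 = 25.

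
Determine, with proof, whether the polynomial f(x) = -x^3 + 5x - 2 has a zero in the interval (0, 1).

Such a root exists.

f(0) = -2 and f(1) = 2, which have opposite signs.
As a polynomial, f is continuous on every closed interval.
By the Intermediate Value Theorem, f takes the value 0 somewhere in the open interval.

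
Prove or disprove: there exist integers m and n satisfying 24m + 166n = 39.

gcd(24, 166) = 2, so every integer of the form 24m + 166n is a multiple of 2.
But 39 is not a multiple of 2 (it leaves remainder 1).
Hence no integers m, n satisfy the equation.

No, no such integers exist.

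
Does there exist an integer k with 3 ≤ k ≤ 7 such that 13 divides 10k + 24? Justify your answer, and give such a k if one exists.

The values of 10k + 24 for k = 3, 4, …, 7 are 54, 64, 74, 84, 94; reduced mod 13 these are 2, 12, 9, 6, 3.
Since 0 is absent from this list, 13 ∤ 10k + 24 for every k with 3 ≤ k ≤ 7.

There is no such integer k in that range.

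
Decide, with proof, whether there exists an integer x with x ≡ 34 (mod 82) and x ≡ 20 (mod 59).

x = 3560

The moduli 82 and 59 are coprime, so by the Chinese Remainder Theorem a unique solution modulo 4838 exists.
Any solution of the first congruence is x = 34 + 82t; substituting into the second, 82t ≡ 20 − 34 ≡ 45 (mod 59).
82 ≡ 23 (mod 59), so this reads 23t ≡ 45 (mod 59). Since 23·18 = 414 = 7·59 + 1, the inverse of 23 mod 59 is 18.
Multiplying by 18: t ≡ 18·45 = 810 ≡ 43 (mod 59).
Taking t = 43 gives x = 34 + 82·43 = 3560.
Indeed 3560 ≡ 34 (mod 82) and 3560 ≡ 20 (mod 59).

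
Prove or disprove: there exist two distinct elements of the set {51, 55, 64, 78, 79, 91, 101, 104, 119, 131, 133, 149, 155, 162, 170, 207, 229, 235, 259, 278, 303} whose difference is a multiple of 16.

Yes: 51 and 131.

Reduce each element mod 16: 51↦3, 55↦7, 64↦0, 78↦14, 79↦15, 91↦11, 101↦5, 104↦8, 119↦7, 131↦3, 133↦5, 149↦5, 155↦11, 162↦2, 170↦10, 207↦15, 229↦5, 235↦11, 259↦3, 278↦6, 303↦15. The residue 3 repeats (at 51 and 131), and 131 − 51 = 80 = 5·16.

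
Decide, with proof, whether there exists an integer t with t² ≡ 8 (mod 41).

t = 7

Take t = 7. Then 7² = 49 = 1·41 + 8, so 7² ≡ 8 (mod 41).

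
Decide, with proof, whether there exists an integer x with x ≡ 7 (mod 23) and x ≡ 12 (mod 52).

The moduli 23 and 52 are coprime, so by the Chinese Remainder Theorem a unique solution modulo 1196 exists.
Write x = 7 + 23t and require 7 + 23t ≡ 12 (mod 52), i.e. 23t ≡ 5 (mod 52).
Note 23·43 = 989 ≡ 1 (mod 52) (as 989 − 1 = 19·52), so 23⁻¹ ≡ 43.
Multiplying by 43: t ≡ 43·5 = 215 ≡ 7 (mod 52).
With t = 7: x = 7 + 23·7 = 168.
Check: 168 mod 23 = 7, 168 mod 52 = 12. ✓

x = 168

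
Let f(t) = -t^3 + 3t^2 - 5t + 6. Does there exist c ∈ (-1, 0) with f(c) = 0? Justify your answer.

No.

f(-1) = 15 and f(0) = 6, both positive.
The derivative f'(t) = -3t^2 + 6t - 5 is a quadratic with discriminant 6² − 4·(-3)·(-5) = -24 < 0; it never vanishes, so it is always negative (sign of the leading coefficient).
Hence f is strictly decreasing on ℝ, and in particular on [-1, 0]. A strictly monotone function with same-sign endpoint values stays positive on the whole interval, so f has no zero in (-1, 0).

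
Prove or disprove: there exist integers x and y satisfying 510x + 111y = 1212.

gcd(510, 111) = 3, and 3 divides 1212, so integer solutions exist.
Dividing through by 3 reduces the equation to 170x + 37y = 404.
Dividing repeatedly: 170 = 4·37 + 22, 37 = 1·22 + 15, 22 = 1·15 + 7, 15 = 2·7 + 1, 7 = 7·1 + 0.
Back-substituting, 1 = 15 − 2·7 = 15 − 2·(22 − 1·15) = −2·22 + 3·15 = −2·22 + 3·(37 − 1·22) = 3·37 − 5·22 = 3·37 − 5·(170 − 4·37) = −5·170 + 23·37; that is, 170·(-5) + 37·23 = 1.
Multiplying through by 404: x = (-5)·404 = -2020, y = 23·404 = 9292 is a solution.
The general solution is x = -2020 + 37k, y = 9292 − 170k; taking k = 55 gives the smaller pair x = 15, y = -58.
Indeed 510·15 + 111·(-58) = 7650 − 6438 = 1212.

x = 15, y = -58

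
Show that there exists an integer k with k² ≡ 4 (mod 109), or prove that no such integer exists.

Take k = 2. Then 2² = 4, and since 0 ≤ 4 < 109 this is already reduced: 2² ≡ 4 (mod 109).

k = 2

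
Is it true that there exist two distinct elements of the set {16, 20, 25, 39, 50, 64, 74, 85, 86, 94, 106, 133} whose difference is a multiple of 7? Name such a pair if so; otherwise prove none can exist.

Reduce each element mod 7: 16↦2, 20↦6, 25↦4, 39↦4, 50↦1, 64↦1, 74↦4, 85↦1, 86↦2, 94↦3, 106↦1, 133↦0. The residue 2 repeats (at 16 and 86), and 86 − 16 = 70 = 10·7.

The pair (16, 86) works.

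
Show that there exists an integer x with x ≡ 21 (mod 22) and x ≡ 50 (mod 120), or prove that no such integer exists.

Both moduli are multiples of 2 = gcd(22, 120), so any solution would satisfy x ≡ 21 and x ≡ 50 modulo 2 simultaneously.
These are incompatible: 21 − 50 = -29 is not divisible by 2.
Therefore no such x exists.

There is no such integer.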